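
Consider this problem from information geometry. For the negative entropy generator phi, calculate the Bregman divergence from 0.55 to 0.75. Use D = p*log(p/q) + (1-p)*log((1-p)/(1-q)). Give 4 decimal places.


Bregman divergence with negative entropy generator:
D = p*log(p/q) + (1-p)*log((1-p)/(1-q)).
p = 0.55, q = 0.75.
p*log(p/q) = 0.55*log(0.55/0.75) = -0.170585.
(1-p)*log((1-p)/(1-q)) = 0.45*log(0.45/0.25) = 0.264504.
D = -0.170585 + 0.264504 = 0.0939

0.0939


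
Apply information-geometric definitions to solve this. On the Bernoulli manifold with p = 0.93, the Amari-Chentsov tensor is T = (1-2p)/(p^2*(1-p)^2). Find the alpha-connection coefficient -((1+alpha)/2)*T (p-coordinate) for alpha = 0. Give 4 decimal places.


Skewness (Amari-Chentsov) tensor: T = (1-2p)/(p^2*(1-p)^2).
p = 0.93, 1-2p = -0.86, p^2 = 0.8649, (1-p)^2 = 0.0049.
T = -0.86/(0.8649 * 0.0049) = -202.92543.
In the p-coordinate, Gamma^(alpha) = Gamma^(0) - (alpha/2)*T with Gamma^(0) = (1/2)*g'(p) = -T/2,
so Gamma^(alpha) = -((1+alpha)/2)*T.
alpha = 0, -(1+alpha)/2 = -0.5.
Gamma = -0.5 * -202.92543 = 101.4627

101.4627


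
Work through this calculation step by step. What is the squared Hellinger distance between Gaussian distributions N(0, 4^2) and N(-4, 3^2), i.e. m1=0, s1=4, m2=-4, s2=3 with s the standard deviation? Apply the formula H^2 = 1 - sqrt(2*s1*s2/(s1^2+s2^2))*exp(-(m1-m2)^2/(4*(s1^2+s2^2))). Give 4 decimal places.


Squared Hellinger distance for Gaussians:
H^2 = 1 - sqrt(2*s1*s2/(s1^2+s2^2)) * exp(-(m1-m2)^2/(4*(s1^2+s2^2))).
s1^2 = 16, s2^2 = 9, s1^2+s2^2 = 25.
sqrt(2*4*3/(25)) = 0.979796.
(m1-m2)^2 = (4)^2 = 16.
exp(-16/(4*25)) = exp(-0.16) = 0.852144.
H^2 = 1 - 0.979796*0.852144 = 0.1651

0.1651


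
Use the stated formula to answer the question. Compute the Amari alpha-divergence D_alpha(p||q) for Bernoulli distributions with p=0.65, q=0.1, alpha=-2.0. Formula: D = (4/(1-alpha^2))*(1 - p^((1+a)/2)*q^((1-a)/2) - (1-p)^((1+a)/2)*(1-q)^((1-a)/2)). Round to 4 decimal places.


Amari alpha-divergence:
D = (4/(1-alpha^2))*(1 - p^((1+a)/2)*q^((1-a)/2) - (1-p)^((1+a)/2)*(1-q)^((1-a)/2)).
alpha = -2.0, p = 0.65, q = 0.1.
e1 = (1+alpha)/2 = -0.5, e2 = (1-alpha)/2 = 1.5.
t1 = p^e1 * q^e2 = 0.65^-0.5 * 0.1^1.5 = 0.039223.
t2 = (1-p)^e1 * (1-q)^e2 = 0.35^-0.5 * 0.9^1.5 = 1.443211.
4/(1-alpha^2) = -1.333333.
D = -1.333333*(1 - 0.039223 - 1.443211) = 0.6432

0.6432


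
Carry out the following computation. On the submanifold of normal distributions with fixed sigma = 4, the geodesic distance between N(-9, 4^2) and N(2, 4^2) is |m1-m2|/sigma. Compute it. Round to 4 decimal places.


On the fixed-variance normal subfamily, geodesic distance = |m1-m2|/sigma.
|-9 - 2| = 11.
sigma = 4.
d = 11/4 = 2.7500

2.7500


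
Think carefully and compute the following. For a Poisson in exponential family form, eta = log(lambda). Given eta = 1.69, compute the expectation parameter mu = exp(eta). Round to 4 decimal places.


Expectation parameter for Poisson exponential family:
mu = exp(eta).
eta = 1.69.
mu = exp(1.69) = 5.4195

5.4195


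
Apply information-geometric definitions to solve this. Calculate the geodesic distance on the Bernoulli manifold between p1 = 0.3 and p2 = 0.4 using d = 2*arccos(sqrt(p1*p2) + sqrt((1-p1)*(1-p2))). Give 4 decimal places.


Geodesic distance on Bernoulli manifold:
d(p1,p2) = 2*arccos(sqrt(p1*p2) + sqrt((1-p1)*(1-p2))).
sqrt(p1*p2) = sqrt(0.3*0.4) = 0.34641.
sqrt((1-p1)*(1-p2)) = sqrt(0.7*0.6) = 0.648074.
arg = 0.34641 + 0.648074 = 0.994484.
d = 2*arccos(0.994484) = 0.2102

0.2102


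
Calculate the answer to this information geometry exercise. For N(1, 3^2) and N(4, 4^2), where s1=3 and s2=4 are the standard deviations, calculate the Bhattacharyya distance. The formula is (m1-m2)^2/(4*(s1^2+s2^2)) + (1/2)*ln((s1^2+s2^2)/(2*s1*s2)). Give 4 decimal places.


Bhattacharyya distance between two Gaussians:
DB = (m1-m2)^2/(4*(s1^2+s2^2)) + (1/2)*ln((s1^2+s2^2)/(2*s1*s2)).
(m1-m2)^2 = (-3)^2 = 9.
s1^2+s2^2 = 9 + 16 = 25.
term1 = 9/100 = 0.09.
term2 = 0.5*ln(25/24.0) = 0.020411.
DB = 0.09 + 0.020411 = 0.1104

0.1104


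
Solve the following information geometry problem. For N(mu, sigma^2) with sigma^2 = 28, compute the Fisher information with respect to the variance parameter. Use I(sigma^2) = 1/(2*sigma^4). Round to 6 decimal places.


Fisher information for variance: I(sigma^2) = 1/(2*sigma^4).
sigma^2 = 28, so sigma^4 = 784.
I = 1/(2*784) = 1/1568 = 0.000638

0.000638


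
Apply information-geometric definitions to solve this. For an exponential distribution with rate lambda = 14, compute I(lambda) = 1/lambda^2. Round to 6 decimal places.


Fisher information for exponential: I(lambda) = 1/lambda^2.
lambda = 14, lambda^2 = 196.
I = 1/196 = 0.005102

0.005102


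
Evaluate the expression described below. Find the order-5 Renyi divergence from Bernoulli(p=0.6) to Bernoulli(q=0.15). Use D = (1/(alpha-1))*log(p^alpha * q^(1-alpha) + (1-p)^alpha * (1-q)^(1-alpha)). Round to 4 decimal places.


Renyi divergence of order alpha between Bernoulli distributions:
D = (1/(alpha-1))*log(p^alpha * q^(1-alpha) + (1-p)^alpha * (1-q)^(1-alpha)).
alpha = 5, p = 0.6, q = 0.15.
p^alpha * q^(1-alpha) = 0.6^5 * 0.15^-4 = 153.6.
(1-p)^alpha * (1-q)^(1-alpha) = 0.4^5 * 0.85^-4 = 0.019617.
sum = 153.6 + 0.019617 = 153.619617.
D = (1/4)*log(153.619617) = 1.2586

1.2586


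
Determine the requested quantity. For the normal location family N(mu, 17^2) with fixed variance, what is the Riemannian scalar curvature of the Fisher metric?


This family has a single free parameter, so its statistical manifold
is 1-dimensional. The Riemann curvature tensor of any 1-dimensional
Riemannian manifold vanishes identically, so R = 0.

0


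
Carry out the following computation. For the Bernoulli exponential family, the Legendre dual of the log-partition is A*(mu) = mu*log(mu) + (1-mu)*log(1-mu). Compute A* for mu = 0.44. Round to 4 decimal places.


Legendre transform for Bernoulli:
A*(mu) = mu*log(mu) + (1-mu)*log(1-mu).
mu = 0.44, 1-mu = 0.56.
mu*log(mu) = 0.44*log(0.44) = -0.361231.
(1-mu)*log(1-mu) = 0.56*log(0.56) = -0.324698.
A* = -0.361231 + -0.324698 = -0.6859

-0.6859


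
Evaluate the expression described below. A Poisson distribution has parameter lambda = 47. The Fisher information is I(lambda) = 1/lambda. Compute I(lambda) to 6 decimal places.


Fisher information for Poisson: I(lambda) = 1/lambda.
lambda = 47.
I(lambda) = 1/47 = 0.021277

0.021277


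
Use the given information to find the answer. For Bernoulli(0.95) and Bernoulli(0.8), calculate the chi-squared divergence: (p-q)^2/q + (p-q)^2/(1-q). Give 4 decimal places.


Chi-squared divergence between Bernoulli distributions:
chi^2 = (p-q)^2/q + (p-q)^2/(1-q).
p = 0.95, q = 0.8, p-q = 0.15.
(p-q)^2 = 0.0225.
term1 = 0.0225/0.8 = 0.028125.
term2 = 0.0225/0.2 = 0.1125.
chi^2 = 0.028125 + 0.1125 = 0.1406

0.1406


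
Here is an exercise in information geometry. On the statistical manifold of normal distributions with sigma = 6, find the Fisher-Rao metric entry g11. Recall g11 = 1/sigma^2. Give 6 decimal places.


For the 2-parameter normal family, the Fisher metric has:
  g11 = 1/sigma^2, g22 = 2/sigma^2.
sigma = 6, sigma^2 = 36.
g11 = 0.027778

0.027778


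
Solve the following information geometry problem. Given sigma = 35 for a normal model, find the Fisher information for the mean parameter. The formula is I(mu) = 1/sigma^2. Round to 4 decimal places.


The Fisher information for the mean of a normal distribution is I(mu) = 1/sigma^2.
sigma = 35, so sigma^2 = 1225.
I(mu) = 1/1225 = 0.0008

0.0008


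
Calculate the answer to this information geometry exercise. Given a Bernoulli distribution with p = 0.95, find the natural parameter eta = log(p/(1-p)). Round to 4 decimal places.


Natural parameter for Bernoulli: eta = log(p/(1-p)).
p = 0.95, 1-p = 0.05.
p/(1-p) = 19.0.
eta = log(19.0) = 2.9444

2.9444


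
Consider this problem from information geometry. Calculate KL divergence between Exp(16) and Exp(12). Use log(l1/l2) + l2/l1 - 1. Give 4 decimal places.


KL divergence for exponential family:
KL = log(l1/l2) + l2/l1 - 1.
log(16/12) = 0.287682.
12/16 = 0.75.
KL = 0.287682 + 0.75 - 1 = 0.0377

0.0377


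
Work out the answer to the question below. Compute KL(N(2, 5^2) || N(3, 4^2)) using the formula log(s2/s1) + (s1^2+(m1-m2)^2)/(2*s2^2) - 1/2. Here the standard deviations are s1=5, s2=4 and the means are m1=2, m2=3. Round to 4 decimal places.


KL divergence between normal distributions:
KL = log(s2/s1) + (s1^2 + (m1-m2)^2)/(2*s2^2) - 1/2.
log(4/5) = -0.223144.
(5^2 + (2-3)^2)/(2*4^2) = (25 + 1)/32 = 0.8125.
KL = -0.223144 + 0.8125 - 0.5 = 0.0894

0.0894


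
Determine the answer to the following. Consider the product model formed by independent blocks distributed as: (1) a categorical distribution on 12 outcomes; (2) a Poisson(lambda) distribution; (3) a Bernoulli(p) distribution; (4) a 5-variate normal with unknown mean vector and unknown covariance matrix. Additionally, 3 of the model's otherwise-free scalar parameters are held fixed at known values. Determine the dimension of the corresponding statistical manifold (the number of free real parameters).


The dimension of a statistical manifold equals the number of free
(independent) real parameters of the model. For a product of independent
blocks the parameter counts add.
- categorical on 12 outcomes (probabilities sum to 1): 12-1 = 11.
- Poisson (lambda): 1.
- Bernoulli (p): 1.
- 5-variate normal: 5 (mean) + 5*6/2 = 15 (symmetric covariance) = 20.
Total = 11 + 1 + 1 + 20 = 33.
3 parameter(s) fixed at known values: 33 - 3 = 30.
Dimension = 30

30


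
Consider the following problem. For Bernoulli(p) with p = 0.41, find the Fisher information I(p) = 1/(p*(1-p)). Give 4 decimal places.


For Bernoulli(p), Fisher information is I(p) = 1/(p*(1-p)).
p = 0.41, 1-p = 0.59.
p*(1-p) = 0.2419.
I(p) = 1/0.2419 = 4.1339

4.1339


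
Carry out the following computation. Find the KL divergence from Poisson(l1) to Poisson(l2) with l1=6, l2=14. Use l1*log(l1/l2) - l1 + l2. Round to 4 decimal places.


KL divergence for Poisson:
KL = l1*log(l1/l2) - l1 + l2.
l1 = 6, l2 = 14.
log(6/14) = -0.847298.
l1*log(l1/l2) = 6 * -0.847298 = -5.083787.
KL = -5.083787 - 6 + 14 = 2.9162

2.9162


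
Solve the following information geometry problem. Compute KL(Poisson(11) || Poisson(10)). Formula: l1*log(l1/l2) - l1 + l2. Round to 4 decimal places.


KL divergence for Poisson:
KL = l1*log(l1/l2) - l1 + l2.
l1 = 11, l2 = 10.
log(11/10) = 0.09531.
l1*log(l1/l2) = 11 * 0.09531 = 1.048412.
KL = 1.048412 - 11 + 10 = 0.0484

0.0484


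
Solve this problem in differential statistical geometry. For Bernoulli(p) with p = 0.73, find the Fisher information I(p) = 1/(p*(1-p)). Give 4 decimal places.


For Bernoulli(p), Fisher information is I(p) = 1/(p*(1-p)).
p = 0.73, 1-p = 0.27.
p*(1-p) = 0.1971.
I(p) = 1/0.1971 = 5.0736

5.0736


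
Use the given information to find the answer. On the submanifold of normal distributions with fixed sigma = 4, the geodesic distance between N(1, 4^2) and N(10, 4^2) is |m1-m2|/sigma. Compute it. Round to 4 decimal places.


On the fixed-variance normal subfamily, geodesic distance = |m1-m2|/sigma.
|1 - 10| = 9.
sigma = 4.
d = 9/4 = 2.2500

2.2500


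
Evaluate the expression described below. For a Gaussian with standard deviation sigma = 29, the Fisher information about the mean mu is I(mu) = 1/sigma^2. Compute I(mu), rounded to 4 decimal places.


The Fisher information for the mean of a normal distribution is I(mu) = 1/sigma^2.
sigma = 29, so sigma^2 = 841.
I(mu) = 1/841 = 0.0012

0.0012


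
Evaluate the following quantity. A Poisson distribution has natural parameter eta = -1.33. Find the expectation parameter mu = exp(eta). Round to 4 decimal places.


Expectation parameter for Poisson exponential family:
mu = exp(eta).
eta = -1.33.
mu = exp(-1.33) = 0.2645

0.2645


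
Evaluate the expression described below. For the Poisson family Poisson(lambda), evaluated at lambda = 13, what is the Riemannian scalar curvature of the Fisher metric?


This family has a single free parameter, so its statistical manifold
is 1-dimensional. The Riemann curvature tensor of any 1-dimensional
Riemannian manifold vanishes identically, so R = 0.

0


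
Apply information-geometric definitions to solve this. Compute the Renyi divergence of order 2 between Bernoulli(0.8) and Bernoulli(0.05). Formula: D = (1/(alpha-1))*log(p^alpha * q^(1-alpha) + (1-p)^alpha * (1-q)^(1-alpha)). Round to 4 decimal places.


Renyi divergence of order alpha between Bernoulli distributions:
D = (1/(alpha-1))*log(p^alpha * q^(1-alpha) + (1-p)^alpha * (1-q)^(1-alpha)).
alpha = 2, p = 0.8, q = 0.05.
p^alpha * q^(1-alpha) = 0.8^2 * 0.05^-1 = 12.8.
(1-p)^alpha * (1-q)^(1-alpha) = 0.2^2 * 0.95^-1 = 0.042105.
sum = 12.8 + 0.042105 = 12.842105.
D = (1/1)*log(12.842105) = 2.5527

2.5527


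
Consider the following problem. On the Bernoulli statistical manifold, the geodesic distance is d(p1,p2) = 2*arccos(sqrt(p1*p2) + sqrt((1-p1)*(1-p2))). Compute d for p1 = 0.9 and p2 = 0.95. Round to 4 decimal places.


Geodesic distance on Bernoulli manifold:
d(p1,p2) = 2*arccos(sqrt(p1*p2) + sqrt((1-p1)*(1-p2))).
sqrt(p1*p2) = sqrt(0.9*0.95) = 0.924662.
sqrt((1-p1)*(1-p2)) = sqrt(0.1*0.05) = 0.070711.
arg = 0.924662 + 0.070711 = 0.995373.
d = 2*arccos(0.995373) = 0.1925

0.1925


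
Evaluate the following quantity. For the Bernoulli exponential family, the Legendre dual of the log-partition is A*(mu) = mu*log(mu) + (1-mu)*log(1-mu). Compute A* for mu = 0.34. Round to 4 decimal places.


Legendre transform for Bernoulli:
A*(mu) = mu*log(mu) + (1-mu)*log(1-mu).
mu = 0.34, 1-mu = 0.66.
mu*log(mu) = 0.34*log(0.34) = -0.366795.
(1-mu)*log(1-mu) = 0.66*log(0.66) = -0.27424.
A* = -0.366795 + -0.27424 = -0.6410

-0.6410


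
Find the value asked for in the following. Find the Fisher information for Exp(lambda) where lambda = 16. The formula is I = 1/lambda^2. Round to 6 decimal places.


Fisher information for exponential: I(lambda) = 1/lambda^2.
lambda = 16, lambda^2 = 256.
I = 1/256 = 0.003906

0.003906


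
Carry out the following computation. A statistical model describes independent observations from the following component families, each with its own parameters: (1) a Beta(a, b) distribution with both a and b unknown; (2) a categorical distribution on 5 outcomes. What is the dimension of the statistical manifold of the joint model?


The dimension of a statistical manifold equals the number of free
(independent) real parameters of the model. For a product of independent
blocks the parameter counts add.
- Beta (a, b): 2.
- categorical on 5 outcomes (probabilities sum to 1): 5-1 = 4.
Total = 2 + 4 = 6.
Dimension = 6

6


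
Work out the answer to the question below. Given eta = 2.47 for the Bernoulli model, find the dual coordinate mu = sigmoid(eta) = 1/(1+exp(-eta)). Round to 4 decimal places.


Dual coordinate (expectation parameter) for Bernoulli:
mu = 1/(1+exp(-eta)).
eta = 2.47.
exp(-eta) = exp(-2.47) = 0.084585.
mu = 1/(1+0.084585) = 0.9220

0.9220


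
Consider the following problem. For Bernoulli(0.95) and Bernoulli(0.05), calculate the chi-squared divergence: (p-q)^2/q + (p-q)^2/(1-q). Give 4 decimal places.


Chi-squared divergence between Bernoulli distributions:
chi^2 = (p-q)^2/q + (p-q)^2/(1-q).
p = 0.95, q = 0.05, p-q = 0.9.
(p-q)^2 = 0.81.
term1 = 0.81/0.05 = 16.2.
term2 = 0.81/0.95 = 0.852632.
chi^2 = 16.2 + 0.852632 = 17.0526

17.0526


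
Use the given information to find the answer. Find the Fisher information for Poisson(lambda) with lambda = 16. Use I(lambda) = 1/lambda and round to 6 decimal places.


Fisher information for Poisson: I(lambda) = 1/lambda.
lambda = 16.
I(lambda) = 1/16 = 0.062500

0.062500


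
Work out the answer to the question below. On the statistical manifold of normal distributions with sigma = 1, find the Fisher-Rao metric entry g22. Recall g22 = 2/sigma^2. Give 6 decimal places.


For the 2-parameter normal family, the Fisher metric has:
  g11 = 1/sigma^2, g22 = 2/sigma^2.
sigma = 1, sigma^2 = 1.
g22 = 2.000000

2.000000


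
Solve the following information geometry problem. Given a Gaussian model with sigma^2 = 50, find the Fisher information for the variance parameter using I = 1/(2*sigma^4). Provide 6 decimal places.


Fisher information for variance: I(sigma^2) = 1/(2*sigma^4).
sigma^2 = 50, so sigma^4 = 2500.
I = 1/(2*2500) = 1/5000 = 0.000200

0.000200


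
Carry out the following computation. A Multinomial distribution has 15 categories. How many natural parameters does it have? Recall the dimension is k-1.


Exponential family dimension calculation:
For Multinomial with k=15 categories, dim = k-1 = 14.

14


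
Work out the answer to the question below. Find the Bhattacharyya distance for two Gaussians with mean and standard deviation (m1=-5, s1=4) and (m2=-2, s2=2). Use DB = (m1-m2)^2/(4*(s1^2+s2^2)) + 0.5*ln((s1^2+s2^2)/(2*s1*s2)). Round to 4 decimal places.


Bhattacharyya distance between two Gaussians:
DB = (m1-m2)^2/(4*(s1^2+s2^2)) + (1/2)*ln((s1^2+s2^2)/(2*s1*s2)).
(m1-m2)^2 = (-3)^2 = 9.
s1^2+s2^2 = 16 + 4 = 20.
term1 = 9/80 = 0.1125.
term2 = 0.5*ln(20/16.0) = 0.111572.
DB = 0.1125 + 0.111572 = 0.2241

0.2241


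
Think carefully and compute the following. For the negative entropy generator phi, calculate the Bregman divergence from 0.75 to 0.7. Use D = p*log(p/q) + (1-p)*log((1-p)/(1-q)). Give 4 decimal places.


Bregman divergence with negative entropy generator:
D = p*log(p/q) + (1-p)*log((1-p)/(1-q)).
p = 0.75, q = 0.7.
p*log(p/q) = 0.75*log(0.75/0.7) = 0.051745.
(1-p)*log((1-p)/(1-q)) = 0.25*log(0.25/0.3) = -0.04558.
D = 0.051745 + -0.04558 = 0.0062

0.0062


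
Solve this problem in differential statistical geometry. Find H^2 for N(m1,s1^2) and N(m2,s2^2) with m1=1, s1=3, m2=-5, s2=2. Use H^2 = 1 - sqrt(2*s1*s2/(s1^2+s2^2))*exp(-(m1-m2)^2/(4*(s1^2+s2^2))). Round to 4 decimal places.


Squared Hellinger distance for Gaussians:
H^2 = 1 - sqrt(2*s1*s2/(s1^2+s2^2)) * exp(-(m1-m2)^2/(4*(s1^2+s2^2))).
s1^2 = 9, s2^2 = 4, s1^2+s2^2 = 13.
sqrt(2*3*2/(13)) = 0.960769.
(m1-m2)^2 = (6)^2 = 36.
exp(-36/(4*13)) = exp(-0.692308) = 0.50042.
H^2 = 1 - 0.960769*0.50042 = 0.5192

0.5192


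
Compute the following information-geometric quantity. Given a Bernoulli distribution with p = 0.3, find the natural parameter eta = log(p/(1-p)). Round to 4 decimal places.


Natural parameter for Bernoulli: eta = log(p/(1-p)).
p = 0.3, 1-p = 0.7.
p/(1-p) = 0.428571.
eta = log(0.428571) = -0.8473

-0.8473


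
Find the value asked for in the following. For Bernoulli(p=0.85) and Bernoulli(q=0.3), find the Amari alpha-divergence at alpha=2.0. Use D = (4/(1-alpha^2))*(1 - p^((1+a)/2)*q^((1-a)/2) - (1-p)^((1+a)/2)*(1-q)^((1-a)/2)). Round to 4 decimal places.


Amari alpha-divergence:
D = (4/(1-alpha^2))*(1 - p^((1+a)/2)*q^((1-a)/2) - (1-p)^((1+a)/2)*(1-q)^((1-a)/2)).
alpha = 2.0, p = 0.85, q = 0.3.
e1 = (1+alpha)/2 = 1.5, e2 = (1-alpha)/2 = -0.5.
t1 = p^e1 * q^e2 = 0.85^1.5 * 0.3^-0.5 = 1.430763.
t2 = (1-p)^e1 * (1-q)^e2 = 0.15^1.5 * 0.7^-0.5 = 0.069437.
4/(1-alpha^2) = -1.333333.
D = -1.333333*(1 - 1.430763 - 0.069437) = 0.6669

0.6669


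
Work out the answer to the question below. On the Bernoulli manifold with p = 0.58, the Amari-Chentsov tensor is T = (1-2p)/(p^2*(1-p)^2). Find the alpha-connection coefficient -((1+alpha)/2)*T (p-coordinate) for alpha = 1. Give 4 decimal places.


Skewness (Amari-Chentsov) tensor: T = (1-2p)/(p^2*(1-p)^2).
p = 0.58, 1-2p = -0.16, p^2 = 0.3364, (1-p)^2 = 0.1764.
T = -0.16/(0.3364 * 0.1764) = -2.696283.
In the p-coordinate, Gamma^(alpha) = Gamma^(0) - (alpha/2)*T with Gamma^(0) = (1/2)*g'(p) = -T/2,
so Gamma^(alpha) = -((1+alpha)/2)*T.
alpha = 1, -(1+alpha)/2 = -1.0.
Gamma = -1.0 * -2.696283 = 2.6963

2.6963


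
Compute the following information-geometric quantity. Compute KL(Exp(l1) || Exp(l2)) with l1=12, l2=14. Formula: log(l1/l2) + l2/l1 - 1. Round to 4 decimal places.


KL divergence for exponential family:
KL = log(l1/l2) + l2/l1 - 1.
log(12/14) = -0.154151.
14/12 = 1.166667.
KL = -0.154151 + 1.166667 - 1 = 0.0125

0.0125


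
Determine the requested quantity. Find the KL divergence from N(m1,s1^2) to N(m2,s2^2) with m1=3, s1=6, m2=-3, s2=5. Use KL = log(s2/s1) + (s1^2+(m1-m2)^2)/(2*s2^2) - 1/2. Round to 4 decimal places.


KL divergence between normal distributions:
KL = log(s2/s1) + (s1^2 + (m1-m2)^2)/(2*s2^2) - 1/2.
log(5/6) = -0.182322.
(6^2 + (3--3)^2)/(2*5^2) = (36 + 36)/50 = 1.44.
KL = -0.182322 + 1.44 - 0.5 = 0.7577

0.7577


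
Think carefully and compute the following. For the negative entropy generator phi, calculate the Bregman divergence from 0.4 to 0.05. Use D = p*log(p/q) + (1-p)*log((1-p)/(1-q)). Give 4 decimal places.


Bregman divergence with negative entropy generator:
D = p*log(p/q) + (1-p)*log((1-p)/(1-q)).
p = 0.4, q = 0.05.
p*log(p/q) = 0.4*log(0.4/0.05) = 0.831777.
(1-p)*log((1-p)/(1-q)) = 0.6*log(0.6/0.95) = -0.275719.
D = 0.831777 + -0.275719 = 0.5561

0.5561


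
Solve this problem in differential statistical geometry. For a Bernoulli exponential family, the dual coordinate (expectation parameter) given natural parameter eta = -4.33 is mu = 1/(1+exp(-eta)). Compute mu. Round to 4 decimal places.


Dual coordinate (expectation parameter) for Bernoulli:
mu = 1/(1+exp(-eta)).
eta = -4.33.
exp(-eta) = exp(4.33) = 75.944287.
mu = 1/(1+75.944287) = 0.0130

0.0130


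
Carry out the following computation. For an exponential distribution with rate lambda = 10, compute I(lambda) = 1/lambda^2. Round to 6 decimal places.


Fisher information for exponential: I(lambda) = 1/lambda^2.
lambda = 10, lambda^2 = 100.
I = 1/100 = 0.010000

0.010000


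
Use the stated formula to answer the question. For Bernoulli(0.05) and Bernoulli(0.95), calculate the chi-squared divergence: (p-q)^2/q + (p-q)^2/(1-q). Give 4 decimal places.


Chi-squared divergence between Bernoulli distributions:
chi^2 = (p-q)^2/q + (p-q)^2/(1-q).
p = 0.05, q = 0.95, p-q = -0.9.
(p-q)^2 = 0.81.
term1 = 0.81/0.95 = 0.852632.
term2 = 0.81/0.05 = 16.2.
chi^2 = 0.852632 + 16.2 = 17.0526

17.0526


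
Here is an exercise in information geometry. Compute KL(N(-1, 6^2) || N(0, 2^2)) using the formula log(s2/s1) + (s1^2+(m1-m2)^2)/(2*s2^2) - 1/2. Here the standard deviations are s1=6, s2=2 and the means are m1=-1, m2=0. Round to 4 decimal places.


KL divergence between normal distributions:
KL = log(s2/s1) + (s1^2 + (m1-m2)^2)/(2*s2^2) - 1/2.
log(2/6) = -1.098612.
(6^2 + (-1-0)^2)/(2*2^2) = (36 + 1)/8 = 4.625.
KL = -1.098612 + 4.625 - 0.5 = 3.0264

3.0264


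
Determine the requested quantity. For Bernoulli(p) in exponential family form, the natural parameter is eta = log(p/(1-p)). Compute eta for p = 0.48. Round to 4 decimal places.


Natural parameter for Bernoulli: eta = log(p/(1-p)).
p = 0.48, 1-p = 0.52.
p/(1-p) = 0.923077.
eta = log(0.923077) = -0.0800

-0.0800


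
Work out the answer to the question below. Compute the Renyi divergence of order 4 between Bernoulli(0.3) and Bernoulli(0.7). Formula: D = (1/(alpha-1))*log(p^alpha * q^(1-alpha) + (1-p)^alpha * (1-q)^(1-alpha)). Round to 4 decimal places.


Renyi divergence of order alpha between Bernoulli distributions:
D = (1/(alpha-1))*log(p^alpha * q^(1-alpha) + (1-p)^alpha * (1-q)^(1-alpha)).
alpha = 4, p = 0.3, q = 0.7.
p^alpha * q^(1-alpha) = 0.3^4 * 0.7^-3 = 0.023615.
(1-p)^alpha * (1-q)^(1-alpha) = 0.7^4 * 0.3^-3 = 8.892593.
sum = 0.023615 + 8.892593 = 8.916208.
D = (1/3)*log(8.916208) = 0.7293

0.7293


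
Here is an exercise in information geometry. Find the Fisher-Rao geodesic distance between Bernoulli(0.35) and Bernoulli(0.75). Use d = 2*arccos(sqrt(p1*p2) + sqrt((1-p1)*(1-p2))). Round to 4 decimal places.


Geodesic distance on Bernoulli manifold:
d(p1,p2) = 2*arccos(sqrt(p1*p2) + sqrt((1-p1)*(1-p2))).
sqrt(p1*p2) = sqrt(0.35*0.75) = 0.512348.
sqrt((1-p1)*(1-p2)) = sqrt(0.65*0.25) = 0.403113.
arg = 0.512348 + 0.403113 = 0.91546.
d = 2*arccos(0.91546) = 0.8283

0.8283


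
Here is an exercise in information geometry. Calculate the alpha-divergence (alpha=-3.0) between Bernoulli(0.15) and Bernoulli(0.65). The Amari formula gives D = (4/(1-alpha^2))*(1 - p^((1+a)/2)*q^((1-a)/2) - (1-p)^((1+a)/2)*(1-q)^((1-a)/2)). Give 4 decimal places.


Amari alpha-divergence:
D = (4/(1-alpha^2))*(1 - p^((1+a)/2)*q^((1-a)/2) - (1-p)^((1+a)/2)*(1-q)^((1-a)/2)).
alpha = -3.0, p = 0.15, q = 0.65.
e1 = (1+alpha)/2 = -1.0, e2 = (1-alpha)/2 = 2.0.
t1 = p^e1 * q^e2 = 0.15^-1.0 * 0.65^2.0 = 2.816667.
t2 = (1-p)^e1 * (1-q)^e2 = 0.85^-1.0 * 0.35^2.0 = 0.144118.
4/(1-alpha^2) = -0.5.
D = -0.5*(1 - 2.816667 - 0.144118) = 0.9804

0.9804


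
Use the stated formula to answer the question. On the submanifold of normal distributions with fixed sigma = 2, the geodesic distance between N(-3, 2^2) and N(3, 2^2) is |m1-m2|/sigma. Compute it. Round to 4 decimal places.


On the fixed-variance normal subfamily, geodesic distance = |m1-m2|/sigma.
|-3 - 3| = 6.
sigma = 2.
d = 6/2 = 3.0000

3.0000


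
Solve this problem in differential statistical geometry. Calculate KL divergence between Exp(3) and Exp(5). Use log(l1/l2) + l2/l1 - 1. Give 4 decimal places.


KL divergence for exponential family:
KL = log(l1/l2) + l2/l1 - 1.
log(3/5) = -0.510826.
5/3 = 1.666667.
KL = -0.510826 + 1.666667 - 1 = 0.1558

0.1558


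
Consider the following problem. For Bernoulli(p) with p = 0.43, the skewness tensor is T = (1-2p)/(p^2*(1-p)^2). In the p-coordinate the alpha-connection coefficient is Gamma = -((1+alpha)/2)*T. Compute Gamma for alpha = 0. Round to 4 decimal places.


Skewness (Amari-Chentsov) tensor: T = (1-2p)/(p^2*(1-p)^2).
p = 0.43, 1-2p = 0.14, p^2 = 0.1849, (1-p)^2 = 0.3249.
T = 0.14/(0.1849 * 0.3249) = 2.330459.
In the p-coordinate, Gamma^(alpha) = Gamma^(0) - (alpha/2)*T with Gamma^(0) = (1/2)*g'(p) = -T/2,
so Gamma^(alpha) = -((1+alpha)/2)*T.
alpha = 0, -(1+alpha)/2 = -0.5.
Gamma = -0.5 * 2.330459 = -1.1652

-1.1652


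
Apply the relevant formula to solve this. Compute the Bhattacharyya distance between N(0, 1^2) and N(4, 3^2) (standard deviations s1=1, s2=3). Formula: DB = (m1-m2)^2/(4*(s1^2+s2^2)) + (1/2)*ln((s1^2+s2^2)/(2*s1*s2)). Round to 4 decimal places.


Bhattacharyya distance between two Gaussians:
DB = (m1-m2)^2/(4*(s1^2+s2^2)) + (1/2)*ln((s1^2+s2^2)/(2*s1*s2)).
(m1-m2)^2 = (-4)^2 = 16.
s1^2+s2^2 = 1 + 9 = 10.
term1 = 16/40 = 0.4.
term2 = 0.5*ln(10/6.0) = 0.255413.
DB = 0.4 + 0.255413 = 0.6554

0.6554


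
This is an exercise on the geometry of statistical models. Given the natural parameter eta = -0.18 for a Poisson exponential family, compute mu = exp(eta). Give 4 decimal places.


Expectation parameter for Poisson exponential family:
mu = exp(eta).
eta = -0.18.
mu = exp(-0.18) = 0.8353

0.8353


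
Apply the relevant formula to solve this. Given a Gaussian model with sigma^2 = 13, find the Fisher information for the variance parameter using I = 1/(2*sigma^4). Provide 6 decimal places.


Fisher information for variance: I(sigma^2) = 1/(2*sigma^4).
sigma^2 = 13, so sigma^4 = 169.
I = 1/(2*169) = 1/338 = 0.002959

0.002959


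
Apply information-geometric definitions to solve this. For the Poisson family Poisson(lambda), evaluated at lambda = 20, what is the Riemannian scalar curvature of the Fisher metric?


This family has a single free parameter, so its statistical manifold
is 1-dimensional. The Riemann curvature tensor of any 1-dimensional
Riemannian manifold vanishes identically, so R = 0.

0


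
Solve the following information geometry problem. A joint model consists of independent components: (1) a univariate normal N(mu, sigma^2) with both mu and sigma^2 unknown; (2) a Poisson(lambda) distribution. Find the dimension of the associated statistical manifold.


The dimension of a statistical manifold equals the number of free
(independent) real parameters of the model. For a product of independent
blocks the parameter counts add.
- normal (mu, sigma^2): 2.
- Poisson (lambda): 1.
Total = 2 + 1 = 3.
Dimension = 3

3


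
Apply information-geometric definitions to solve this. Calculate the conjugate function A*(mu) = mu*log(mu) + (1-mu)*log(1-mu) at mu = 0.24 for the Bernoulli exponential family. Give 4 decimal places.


Legendre transform for Bernoulli:
A*(mu) = mu*log(mu) + (1-mu)*log(1-mu).
mu = 0.24, 1-mu = 0.76.
mu*log(mu) = 0.24*log(0.24) = -0.342508.
(1-mu)*log(1-mu) = 0.76*log(0.76) = -0.208572.
A* = -0.342508 + -0.208572 = -0.5511

-0.5511


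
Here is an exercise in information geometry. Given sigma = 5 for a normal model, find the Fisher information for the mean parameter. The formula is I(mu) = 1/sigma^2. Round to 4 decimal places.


The Fisher information for the mean of a normal distribution is I(mu) = 1/sigma^2.
sigma = 5, so sigma^2 = 25.
I(mu) = 1/25 = 0.0400

0.0400


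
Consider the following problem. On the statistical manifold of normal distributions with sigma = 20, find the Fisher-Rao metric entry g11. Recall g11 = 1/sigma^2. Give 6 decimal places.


For the 2-parameter normal family, the Fisher metric has:
  g11 = 1/sigma^2, g22 = 2/sigma^2.
sigma = 20, sigma^2 = 400.
g11 = 0.002500

0.002500


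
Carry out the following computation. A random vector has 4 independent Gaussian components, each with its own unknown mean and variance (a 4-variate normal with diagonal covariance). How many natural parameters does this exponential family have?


Exponential family dimension calculation:
Each univariate normal has two natural parameters (mu/sigma^2 and -1/(2 sigma^2)).
With 4 independent components, dim = 2 * 4 = 8.

8


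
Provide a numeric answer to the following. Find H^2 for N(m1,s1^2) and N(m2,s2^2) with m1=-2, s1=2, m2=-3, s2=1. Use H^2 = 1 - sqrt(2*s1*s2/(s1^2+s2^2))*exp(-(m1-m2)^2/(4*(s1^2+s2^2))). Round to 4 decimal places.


Squared Hellinger distance for Gaussians:
H^2 = 1 - sqrt(2*s1*s2/(s1^2+s2^2)) * exp(-(m1-m2)^2/(4*(s1^2+s2^2))).
s1^2 = 4, s2^2 = 1, s1^2+s2^2 = 5.
sqrt(2*2*1/(5)) = 0.894427.
(m1-m2)^2 = (1)^2 = 1.
exp(-1/(4*5)) = exp(-0.05) = 0.951229.
H^2 = 1 - 0.894427*0.951229 = 0.1492

0.1492


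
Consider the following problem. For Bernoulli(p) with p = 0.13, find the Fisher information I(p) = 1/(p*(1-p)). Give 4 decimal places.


For Bernoulli(p), Fisher information is I(p) = 1/(p*(1-p)).
p = 0.13, 1-p = 0.87.
p*(1-p) = 0.1131.
I(p) = 1/0.1131 = 8.8417

8.8417


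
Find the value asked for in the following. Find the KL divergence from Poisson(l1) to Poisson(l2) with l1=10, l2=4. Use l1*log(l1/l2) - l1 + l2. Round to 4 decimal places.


KL divergence for Poisson:
KL = l1*log(l1/l2) - l1 + l2.
l1 = 10, l2 = 4.
log(10/4) = 0.916291.
l1*log(l1/l2) = 10 * 0.916291 = 9.162907.
KL = 9.162907 - 10 + 4 = 3.1629

3.1629


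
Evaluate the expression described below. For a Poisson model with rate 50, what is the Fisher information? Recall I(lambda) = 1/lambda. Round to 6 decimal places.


Fisher information for Poisson: I(lambda) = 1/lambda.
lambda = 50.
I(lambda) = 1/50 = 0.020000

0.020000


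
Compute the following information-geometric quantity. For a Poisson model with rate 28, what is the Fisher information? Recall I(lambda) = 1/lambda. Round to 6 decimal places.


Fisher information for Poisson: I(lambda) = 1/lambda.
lambda = 28.
I(lambda) = 1/28 = 0.035714

0.035714


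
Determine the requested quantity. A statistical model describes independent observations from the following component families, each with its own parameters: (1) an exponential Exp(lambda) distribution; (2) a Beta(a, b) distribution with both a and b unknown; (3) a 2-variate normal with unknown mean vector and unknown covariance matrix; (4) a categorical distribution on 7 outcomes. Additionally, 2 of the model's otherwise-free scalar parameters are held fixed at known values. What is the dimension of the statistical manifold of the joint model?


The dimension of a statistical manifold equals the number of free
(independent) real parameters of the model. For a product of independent
blocks the parameter counts add.
- exponential (lambda): 1.
- Beta (a, b): 2.
- 2-variate normal: 2 (mean) + 2*3/2 = 3 (symmetric covariance) = 5.
- categorical on 7 outcomes (probabilities sum to 1): 7-1 = 6.
Total = 1 + 2 + 5 + 6 = 14.
2 parameter(s) fixed at known values: 14 - 2 = 12.
Dimension = 12

12


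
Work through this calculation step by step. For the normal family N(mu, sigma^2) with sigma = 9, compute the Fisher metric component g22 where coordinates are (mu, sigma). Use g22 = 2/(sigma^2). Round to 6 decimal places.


For the 2-parameter normal family, the Fisher metric has:
  g11 = 1/sigma^2, g22 = 2/sigma^2.
sigma = 9, sigma^2 = 81.
g22 = 0.024691

0.024691


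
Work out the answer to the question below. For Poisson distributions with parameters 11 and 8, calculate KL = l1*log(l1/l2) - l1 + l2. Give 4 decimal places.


KL divergence for Poisson:
KL = l1*log(l1/l2) - l1 + l2.
l1 = 11, l2 = 8.
log(11/8) = 0.318454.
l1*log(l1/l2) = 11 * 0.318454 = 3.502991.
KL = 3.502991 - 11 + 8 = 0.5030

0.5030


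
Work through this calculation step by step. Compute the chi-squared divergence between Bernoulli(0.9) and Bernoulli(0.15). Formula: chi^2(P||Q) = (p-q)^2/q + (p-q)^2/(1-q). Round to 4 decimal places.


Chi-squared divergence between Bernoulli distributions:
chi^2 = (p-q)^2/q + (p-q)^2/(1-q).
p = 0.9, q = 0.15, p-q = 0.75.
(p-q)^2 = 0.5625.
term1 = 0.5625/0.15 = 3.75.
term2 = 0.5625/0.85 = 0.661765.
chi^2 = 3.75 + 0.661765 = 4.4118

4.4118


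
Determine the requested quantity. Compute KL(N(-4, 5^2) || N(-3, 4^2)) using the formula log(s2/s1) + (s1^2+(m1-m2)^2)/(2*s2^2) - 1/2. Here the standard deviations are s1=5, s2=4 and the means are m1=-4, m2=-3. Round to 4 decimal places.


KL divergence between normal distributions:
KL = log(s2/s1) + (s1^2 + (m1-m2)^2)/(2*s2^2) - 1/2.
log(4/5) = -0.223144.
(5^2 + (-4--3)^2)/(2*4^2) = (25 + 1)/32 = 0.8125.
KL = -0.223144 + 0.8125 - 0.5 = 0.0894

0.0894


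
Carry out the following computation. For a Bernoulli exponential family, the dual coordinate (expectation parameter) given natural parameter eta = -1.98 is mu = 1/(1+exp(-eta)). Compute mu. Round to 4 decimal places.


Dual coordinate (expectation parameter) for Bernoulli:
mu = 1/(1+exp(-eta)).
eta = -1.98.
exp(-eta) = exp(1.98) = 7.242743.
mu = 1/(1+7.242743) = 0.1213

0.1213


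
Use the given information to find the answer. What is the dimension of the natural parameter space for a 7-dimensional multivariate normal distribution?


Exponential family dimension calculation:
For 7-dim MVN: mean has 7 params, covariance has 7*8/2 = 28 unique entries.
Total dim = 7 + 28 = 35.

35


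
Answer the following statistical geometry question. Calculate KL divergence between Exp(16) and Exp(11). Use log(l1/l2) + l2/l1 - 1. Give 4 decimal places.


KL divergence for exponential family:
KL = log(l1/l2) + l2/l1 - 1.
log(16/11) = 0.374693.
11/16 = 0.6875.
KL = 0.374693 + 0.6875 - 1 = 0.0622

0.0622


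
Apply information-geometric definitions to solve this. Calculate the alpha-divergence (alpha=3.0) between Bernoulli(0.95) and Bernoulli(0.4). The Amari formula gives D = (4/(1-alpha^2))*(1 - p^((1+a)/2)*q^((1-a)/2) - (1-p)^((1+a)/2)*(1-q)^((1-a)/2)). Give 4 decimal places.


Amari alpha-divergence:
D = (4/(1-alpha^2))*(1 - p^((1+a)/2)*q^((1-a)/2) - (1-p)^((1+a)/2)*(1-q)^((1-a)/2)).
alpha = 3.0, p = 0.95, q = 0.4.
e1 = (1+alpha)/2 = 2.0, e2 = (1-alpha)/2 = -1.0.
t1 = p^e1 * q^e2 = 0.95^2.0 * 0.4^-1.0 = 2.25625.
t2 = (1-p)^e1 * (1-q)^e2 = 0.05^2.0 * 0.6^-1.0 = 0.004167.
4/(1-alpha^2) = -0.5.
D = -0.5*(1 - 2.25625 - 0.004167) = 0.6302

0.6302


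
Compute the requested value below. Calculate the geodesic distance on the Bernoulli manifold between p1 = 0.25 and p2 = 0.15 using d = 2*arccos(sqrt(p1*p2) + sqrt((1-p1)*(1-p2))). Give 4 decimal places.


Geodesic distance on Bernoulli manifold:
d(p1,p2) = 2*arccos(sqrt(p1*p2) + sqrt((1-p1)*(1-p2))).
sqrt(p1*p2) = sqrt(0.25*0.15) = 0.193649.
sqrt((1-p1)*(1-p2)) = sqrt(0.75*0.85) = 0.798436.
arg = 0.193649 + 0.798436 = 0.992085.
d = 2*arccos(0.992085) = 0.2518

0.2518


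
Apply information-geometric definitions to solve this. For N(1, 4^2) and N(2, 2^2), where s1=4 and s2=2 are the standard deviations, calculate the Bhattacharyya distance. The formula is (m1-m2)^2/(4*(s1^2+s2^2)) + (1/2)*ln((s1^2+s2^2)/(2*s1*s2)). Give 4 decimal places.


Bhattacharyya distance between two Gaussians:
DB = (m1-m2)^2/(4*(s1^2+s2^2)) + (1/2)*ln((s1^2+s2^2)/(2*s1*s2)).
(m1-m2)^2 = (-1)^2 = 1.
s1^2+s2^2 = 16 + 4 = 20.
term1 = 1/80 = 0.0125.
term2 = 0.5*ln(20/16.0) = 0.111572.
DB = 0.0125 + 0.111572 = 0.1241

0.1241


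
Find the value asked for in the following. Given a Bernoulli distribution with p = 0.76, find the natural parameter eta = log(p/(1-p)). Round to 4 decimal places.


Natural parameter for Bernoulli: eta = log(p/(1-p)).
p = 0.76, 1-p = 0.24.
p/(1-p) = 3.166667.
eta = log(3.166667) = 1.1527

1.1527


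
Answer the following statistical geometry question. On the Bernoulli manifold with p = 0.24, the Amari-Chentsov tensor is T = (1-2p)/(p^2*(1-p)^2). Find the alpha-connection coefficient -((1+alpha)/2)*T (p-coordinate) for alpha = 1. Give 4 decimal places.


Skewness (Amari-Chentsov) tensor: T = (1-2p)/(p^2*(1-p)^2).
p = 0.24, 1-2p = 0.52, p^2 = 0.0576, (1-p)^2 = 0.5776.
T = 0.52/(0.0576 * 0.5776) = 15.629809.
In the p-coordinate, Gamma^(alpha) = Gamma^(0) - (alpha/2)*T with Gamma^(0) = (1/2)*g'(p) = -T/2,
so Gamma^(alpha) = -((1+alpha)/2)*T.
alpha = 1, -(1+alpha)/2 = -1.0.
Gamma = -1.0 * 15.629809 = -15.6298

-15.6298


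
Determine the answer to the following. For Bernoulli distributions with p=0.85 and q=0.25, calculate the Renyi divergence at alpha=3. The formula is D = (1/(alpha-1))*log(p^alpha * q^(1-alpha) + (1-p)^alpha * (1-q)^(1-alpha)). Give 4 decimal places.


Renyi divergence of order alpha between Bernoulli distributions:
D = (1/(alpha-1))*log(p^alpha * q^(1-alpha) + (1-p)^alpha * (1-q)^(1-alpha)).
alpha = 3, p = 0.85, q = 0.25.
p^alpha * q^(1-alpha) = 0.85^3 * 0.25^-2 = 9.826.
(1-p)^alpha * (1-q)^(1-alpha) = 0.15^3 * 0.75^-2 = 0.006.
sum = 9.826 + 0.006 = 9.832.
D = (1/2)*log(9.832) = 1.1428

1.1428


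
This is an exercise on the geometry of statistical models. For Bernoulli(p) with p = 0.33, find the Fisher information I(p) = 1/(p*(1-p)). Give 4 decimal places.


For Bernoulli(p), Fisher information is I(p) = 1/(p*(1-p)).
p = 0.33, 1-p = 0.67.
p*(1-p) = 0.2211.
I(p) = 1/0.2211 = 4.5228

4.5228


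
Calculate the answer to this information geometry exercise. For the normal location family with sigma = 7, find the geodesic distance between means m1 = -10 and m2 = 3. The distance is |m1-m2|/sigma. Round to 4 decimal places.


On the fixed-variance normal subfamily, geodesic distance = |m1-m2|/sigma.
|-10 - 3| = 13.
sigma = 7.
d = 13/7 = 1.8571

1.8571


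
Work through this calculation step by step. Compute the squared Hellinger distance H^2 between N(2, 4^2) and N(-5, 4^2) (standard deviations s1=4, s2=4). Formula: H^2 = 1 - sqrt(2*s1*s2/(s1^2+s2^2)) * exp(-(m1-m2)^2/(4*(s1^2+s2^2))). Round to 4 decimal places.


Squared Hellinger distance for Gaussians:
H^2 = 1 - sqrt(2*s1*s2/(s1^2+s2^2)) * exp(-(m1-m2)^2/(4*(s1^2+s2^2))).
s1^2 = 16, s2^2 = 16, s1^2+s2^2 = 32.
sqrt(2*4*4/(32)) = 1.0.
(m1-m2)^2 = (7)^2 = 49.
exp(-49/(4*32)) = exp(-0.382812) = 0.681941.
H^2 = 1 - 1.0*0.681941 = 0.3181

0.3181


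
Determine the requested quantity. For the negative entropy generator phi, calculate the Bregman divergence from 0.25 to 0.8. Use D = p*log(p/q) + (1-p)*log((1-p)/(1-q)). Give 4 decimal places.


Bregman divergence with negative entropy generator:
D = p*log(p/q) + (1-p)*log((1-p)/(1-q)).
p = 0.25, q = 0.8.
p*log(p/q) = 0.25*log(0.25/0.8) = -0.290788.
(1-p)*log((1-p)/(1-q)) = 0.75*log(0.75/0.2) = 0.991317.
D = -0.290788 + 0.991317 = 0.7005

0.7005


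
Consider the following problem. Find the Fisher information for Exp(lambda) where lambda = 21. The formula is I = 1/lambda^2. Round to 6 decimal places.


Fisher information for exponential: I(lambda) = 1/lambda^2.
lambda = 21, lambda^2 = 441.
I = 1/441 = 0.002268

0.002268
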